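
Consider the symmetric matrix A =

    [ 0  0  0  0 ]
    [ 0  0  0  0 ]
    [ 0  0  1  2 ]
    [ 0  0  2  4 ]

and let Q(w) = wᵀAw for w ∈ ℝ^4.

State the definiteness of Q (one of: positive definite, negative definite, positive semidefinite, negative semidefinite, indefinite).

positive semidefinite

Applying the same elementary operations to the rows and columns of A produces a congruent diagonal matrix with entries 0, 0, 1, 0.
Counting signs: 1 positive, 3 zero.
Hence Q is positive semidefinite.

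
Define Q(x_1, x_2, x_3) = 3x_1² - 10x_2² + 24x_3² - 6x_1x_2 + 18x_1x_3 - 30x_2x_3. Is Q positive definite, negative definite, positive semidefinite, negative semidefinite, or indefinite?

The associated matrix is A = [[3, -3, 9], [-3, -10, -15], [9, -15, 24]].
An LDLᵀ factorisation of A has diagonal entries 3, -13, -3/13.
Counting signs: 1 positive, 2 negative.
Hence Q is indefinite.

indefinite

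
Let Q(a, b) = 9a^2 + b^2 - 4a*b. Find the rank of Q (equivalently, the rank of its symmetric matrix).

Write A = [[9, -2], [-2, 1]].
Applying the same elementary operations to the rows and columns of A produces a congruent diagonal matrix with entries 9, 5/9.
That gives 2 positive pivots.
The rank is the number of nonzero pivots: 2.

2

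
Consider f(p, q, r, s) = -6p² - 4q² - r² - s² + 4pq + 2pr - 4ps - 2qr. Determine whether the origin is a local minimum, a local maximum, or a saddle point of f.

The Hessian at the origin is H = [[-12, 4, 2, -4], [4, -8, -2, 0], [2, -2, -2, 0], [-4, 0, 0, -2]].
Applying the same elementary operations to the rows and columns of H produces a congruent diagonal matrix with entries -12, -20/3, -7/5, -2/7.
Counting signs: 4 negative.
H is negative definite, so the origin is a strict local maximum.

local maximum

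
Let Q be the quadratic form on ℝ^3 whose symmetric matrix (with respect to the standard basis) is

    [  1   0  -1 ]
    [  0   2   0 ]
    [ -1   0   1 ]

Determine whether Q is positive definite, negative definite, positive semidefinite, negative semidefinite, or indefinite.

Symmetric row and column elimination reduces A to a congruent diagonal form with pivots 1, 2, 0.
So there are 2 positive, 1 zero pivots.
Hence Q is positive semidefinite.

positive semidefinite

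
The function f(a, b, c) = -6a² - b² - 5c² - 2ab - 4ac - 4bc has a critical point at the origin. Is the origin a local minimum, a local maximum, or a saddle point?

local maximum

The Hessian at the origin is H = [[-12, -2, -4], [-2, -2, -4], [-4, -4, -10]].
Row-reducing H symmetrically gives the diagonal entries -12, -5/3, -2.
That gives 3 negative pivots.
H is negative definite, so the origin is a strict local maximum.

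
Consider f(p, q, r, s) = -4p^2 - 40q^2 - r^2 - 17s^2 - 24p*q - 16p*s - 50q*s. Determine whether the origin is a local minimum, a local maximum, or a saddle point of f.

local maximum

The Hessian at the origin is H = [[-8, -24, 0, -16], [-24, -80, 0, -50], [0, 0, -2, 0], [-16, -50, 0, -34]].
Congruent diagonalization of H (simultaneous row and column reduction) yields pivots -8, -8, -2, -3/2.
Counting signs: 4 negative.
H is negative definite, so the origin is a strict local maximum.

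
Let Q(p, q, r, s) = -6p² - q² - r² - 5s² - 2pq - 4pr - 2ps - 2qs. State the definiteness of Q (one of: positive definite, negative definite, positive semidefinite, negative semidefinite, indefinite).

negative definite

Write A = [[-6, -1, -2, -1], [-1, -1, 0, -1], [-2, 0, -1, 0], [-1, -1, 0, -5]].
Row-reducing A symmetrically gives the diagonal entries -6, -5/6, -1/5, -4.
Counting signs: 4 negative.
Hence Q is negative definite.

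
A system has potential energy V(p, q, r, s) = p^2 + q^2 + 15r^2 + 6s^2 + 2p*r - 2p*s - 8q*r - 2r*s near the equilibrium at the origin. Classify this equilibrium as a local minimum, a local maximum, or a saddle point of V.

saddle point

The Hessian at the origin is H = [[2, 0, 2, -2], [0, 2, -8, 0], [2, -8, 30, -2], [-2, 0, -2, 12]].
Symmetric row and column elimination reduces H to a congruent diagonal form with pivots 2, 2, -4, 10.
That gives 3 positive, 1 negative pivots.
H is indefinite, so the origin is a saddle point.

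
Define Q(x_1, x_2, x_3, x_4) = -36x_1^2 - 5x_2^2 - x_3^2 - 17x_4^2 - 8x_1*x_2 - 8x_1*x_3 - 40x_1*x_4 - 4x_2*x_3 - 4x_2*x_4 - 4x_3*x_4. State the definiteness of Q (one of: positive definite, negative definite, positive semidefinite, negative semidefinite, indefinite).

negative definite

The symmetric matrix of Q is A = [[-36, -4, -4, -20], [-4, -5, -2, -2], [-4, -2, -1, -2], [-20, -2, -2, -17]].
Leading principal minors: Δ_1 = -36, Δ_2 = 164, Δ_3 = -4, Δ_4 = 20.
The signs alternate starting with Δ_1 < 0, so by Sylvester's criterion Q is negative definite.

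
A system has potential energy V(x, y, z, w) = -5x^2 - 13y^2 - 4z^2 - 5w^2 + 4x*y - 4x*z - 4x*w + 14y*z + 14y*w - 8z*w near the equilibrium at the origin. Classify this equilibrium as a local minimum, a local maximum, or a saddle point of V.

local maximum

The Hessian at the origin is H = [[-10, 4, -4, -4], [4, -26, 14, 14], [-4, 14, -8, -8], [-4, 14, -8, -10]].
Symmetric row and column elimination reduces H to a congruent diagonal form with pivots -10, -122/5, -6/61, -2.
Counting signs: 4 negative.
H is negative definite, so the origin is a strict local maximum.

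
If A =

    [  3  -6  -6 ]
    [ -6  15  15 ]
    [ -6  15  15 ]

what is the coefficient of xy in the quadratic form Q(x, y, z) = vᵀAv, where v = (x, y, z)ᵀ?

The coefficient of xy is A[1,2] + A[2,1] = 2·(-6) = -12.

-12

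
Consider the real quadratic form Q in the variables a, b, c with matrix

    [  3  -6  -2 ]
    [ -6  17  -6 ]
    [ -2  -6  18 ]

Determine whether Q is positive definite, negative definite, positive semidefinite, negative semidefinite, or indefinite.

indefinite

Row-reducing A symmetrically gives the diagonal entries 3, 5, -10/3.
So there are 2 positive, 1 negative pivots.
Hence Q is indefinite.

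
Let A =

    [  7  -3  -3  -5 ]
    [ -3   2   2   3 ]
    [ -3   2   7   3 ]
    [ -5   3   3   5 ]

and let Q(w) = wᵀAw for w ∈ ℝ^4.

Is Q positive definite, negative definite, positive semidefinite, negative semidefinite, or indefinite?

Symmetric row and column elimination reduces A to a congruent diagonal form with pivots 7, 5/7, 5, 2/5.
That gives 4 positive pivots.
Hence Q is positive definite.

positive definite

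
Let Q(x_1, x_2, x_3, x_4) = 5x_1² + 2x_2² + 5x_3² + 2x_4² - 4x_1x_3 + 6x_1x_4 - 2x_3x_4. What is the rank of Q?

4

Write A = [[5, 0, -2, 3], [0, 2, 0, 0], [-2, 0, 5, -1], [3, 0, -1, 2]].
Row-reducing A symmetrically gives the diagonal entries 5, 2, 21/5, 4/21.
That gives 4 positive pivots.
The rank is the number of nonzero pivots: 4.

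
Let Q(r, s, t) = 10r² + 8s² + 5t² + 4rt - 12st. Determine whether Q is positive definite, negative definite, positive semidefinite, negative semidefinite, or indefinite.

positive definite

The symmetric matrix of Q is A = [[10, 0, 2], [0, 8, -6], [2, -6, 5]].
Leading principal minors: Δ_1 = 10, Δ_2 = 80, Δ_3 = 8.
All leading principal minors are positive, so by Sylvester's criterion Q is positive definite.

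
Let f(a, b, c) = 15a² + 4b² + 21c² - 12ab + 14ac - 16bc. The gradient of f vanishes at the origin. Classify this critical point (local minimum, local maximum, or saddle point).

local minimum

The Hessian at the origin is H = [[30, -12, 14], [-12, 8, -16], [14, -16, 42]].
Row-reducing H symmetrically gives the diagonal entries 30, 16/5, 5/3.
That gives 3 positive pivots.
H is positive definite, so the origin is a strict local minimum.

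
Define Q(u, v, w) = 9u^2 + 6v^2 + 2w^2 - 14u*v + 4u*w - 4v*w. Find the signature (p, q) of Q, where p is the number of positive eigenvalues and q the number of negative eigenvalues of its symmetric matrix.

Write A = [[9, -7, 2], [-7, 6, -2], [2, -2, 2]].
Symmetric row and column elimination reduces A to a congruent diagonal form with pivots 9, 5/9, 6/5.
That gives 3 positive pivots.

(3, 0)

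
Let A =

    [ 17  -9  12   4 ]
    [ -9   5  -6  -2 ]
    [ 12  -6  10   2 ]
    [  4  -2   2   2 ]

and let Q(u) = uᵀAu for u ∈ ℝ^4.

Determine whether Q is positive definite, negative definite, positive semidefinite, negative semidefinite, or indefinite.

Congruent diagonalization of A (simultaneous row and column reduction) yields pivots 17, 4/17, 1, 0.
Counting signs: 3 positive, 1 zero.
Hence Q is positive semidefinite.

positive semidefinite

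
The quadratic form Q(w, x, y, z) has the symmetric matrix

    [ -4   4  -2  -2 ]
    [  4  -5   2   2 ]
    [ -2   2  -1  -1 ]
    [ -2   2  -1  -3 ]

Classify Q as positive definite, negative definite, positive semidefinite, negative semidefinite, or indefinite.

negative semidefinite

Row-reducing A symmetrically gives the diagonal entries -4, -1, 0, -2.
So there are 3 negative, 1 zero pivots.
Hence Q is negative semidefinite.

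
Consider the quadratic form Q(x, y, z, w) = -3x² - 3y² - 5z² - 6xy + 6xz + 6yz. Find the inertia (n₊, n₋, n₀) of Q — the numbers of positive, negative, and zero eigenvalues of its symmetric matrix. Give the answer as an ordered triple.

Write A = [[-3, -3, 3, 0], [-3, -3, 3, 0], [3, 3, -5, 0], [0, 0, 0, 0]].
Symmetric row and column elimination reduces A to a congruent diagonal form with pivots -3, 0, -2, 0.
So there are 2 negative, 2 zero pivots.

(0, 2, 2)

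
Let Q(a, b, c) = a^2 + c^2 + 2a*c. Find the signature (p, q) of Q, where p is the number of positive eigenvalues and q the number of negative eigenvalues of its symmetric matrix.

The associated matrix is A = [[1, 0, 1], [0, 0, 0], [1, 0, 1]].
Congruent diagonalization of A (simultaneous row and column reduction) yields pivots 1, 0, 0.
Counting signs: 1 positive, 2 zero.

(1, 0)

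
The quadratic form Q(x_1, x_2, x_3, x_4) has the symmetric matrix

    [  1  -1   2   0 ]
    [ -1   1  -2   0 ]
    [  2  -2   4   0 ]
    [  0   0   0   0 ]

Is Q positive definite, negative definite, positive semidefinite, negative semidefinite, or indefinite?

Symmetric row and column elimination reduces A to a congruent diagonal form with pivots 1, 0, 0, 0.
That gives 1 positive, 3 zero pivots.
Hence Q is positive semidefinite.

positive semidefinite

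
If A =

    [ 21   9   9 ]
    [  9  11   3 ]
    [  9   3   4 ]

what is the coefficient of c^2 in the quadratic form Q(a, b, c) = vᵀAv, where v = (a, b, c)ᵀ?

The coefficient of c^2 is the diagonal entry A[3,3] = 4.

4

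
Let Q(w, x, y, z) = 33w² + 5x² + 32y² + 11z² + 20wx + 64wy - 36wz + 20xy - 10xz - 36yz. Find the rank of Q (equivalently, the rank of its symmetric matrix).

Write A = [[33, 10, 32, -18], [10, 5, 10, -5], [32, 10, 32, -18], [-18, -5, -18, 11]].
Symmetric row and column elimination reduces A to a congruent diagonal form with pivots 33, 65/33, 12/13, 2/3.
So there are 4 positive pivots.
The rank is the number of nonzero pivots: 4.

4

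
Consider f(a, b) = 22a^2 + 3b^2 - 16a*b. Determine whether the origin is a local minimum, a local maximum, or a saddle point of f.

local minimum

The Hessian at the origin is H = [[44, -16], [-16, 6]].
det H = 44·6 − (-16)² = 8 > 0 and H[1,1] = 44 > 0, so H is positive definite.
Therefore the origin is a local minimum.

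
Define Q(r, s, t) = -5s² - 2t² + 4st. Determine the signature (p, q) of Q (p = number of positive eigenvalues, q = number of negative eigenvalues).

(0, 2)

The associated matrix is A = [[0, 0, 0], [0, -5, 2], [0, 2, -2]].
Row-reducing A symmetrically gives the diagonal entries 0, -5, -6/5.
Counting signs: 2 negative, 1 zero.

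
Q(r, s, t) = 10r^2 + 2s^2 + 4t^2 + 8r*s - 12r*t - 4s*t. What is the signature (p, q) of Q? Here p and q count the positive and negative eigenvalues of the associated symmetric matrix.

The associated matrix is A = [[10, 4, -6], [4, 2, -2], [-6, -2, 4]].
Congruent diagonalization of A (simultaneous row and column reduction) yields pivots 10, 2/5, 0.
So there are 2 positive, 1 zero pivots.

(2, 0)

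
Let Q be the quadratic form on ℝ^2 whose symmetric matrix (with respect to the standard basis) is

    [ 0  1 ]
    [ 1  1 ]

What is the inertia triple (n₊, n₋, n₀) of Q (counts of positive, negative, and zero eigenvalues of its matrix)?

By Sylvester's law of inertia any congruent diagonalization of A has 1 positive, 1 negative and 0 zero entries.

(1, 1, 0)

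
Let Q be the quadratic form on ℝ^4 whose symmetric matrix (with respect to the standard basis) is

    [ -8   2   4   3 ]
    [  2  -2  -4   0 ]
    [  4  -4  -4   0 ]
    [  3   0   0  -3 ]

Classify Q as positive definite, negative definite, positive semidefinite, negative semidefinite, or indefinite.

An LDLᵀ factorisation of A has diagonal entries -8, -3/2, 4, -3/2.
So there are 1 positive, 3 negative pivots.
Hence Q is indefinite.

indefinite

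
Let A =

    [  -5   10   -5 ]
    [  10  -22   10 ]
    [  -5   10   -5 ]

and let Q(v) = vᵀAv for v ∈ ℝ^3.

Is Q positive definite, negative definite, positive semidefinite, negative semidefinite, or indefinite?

negative semidefinite

Congruent diagonalization of A (simultaneous row and column reduction) yields pivots -5, -2, 0.
Counting signs: 2 negative, 1 zero.
Hence Q is negative semidefinite.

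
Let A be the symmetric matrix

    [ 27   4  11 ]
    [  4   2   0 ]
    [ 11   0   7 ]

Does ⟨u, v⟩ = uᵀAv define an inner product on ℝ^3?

yes

Leading principal minors: Δ_1 = 27, Δ_2 = 38, Δ_3 = 24.
All leading principal minors are positive, so by Sylvester's criterion Q is positive definite.
⟨·,·⟩ is an inner product exactly when A is positive definite.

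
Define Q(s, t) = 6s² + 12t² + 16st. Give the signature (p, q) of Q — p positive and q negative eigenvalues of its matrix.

Write A = [[6, 8], [8, 12]].
An LDLᵀ factorisation of A has diagonal entries 6, 4/3.
Counting signs: 2 positive.

(2, 0)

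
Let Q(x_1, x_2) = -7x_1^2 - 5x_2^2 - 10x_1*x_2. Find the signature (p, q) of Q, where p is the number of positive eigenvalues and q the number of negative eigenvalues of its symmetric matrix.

(0, 2)

The associated matrix is A = [[-7, -5], [-5, -5]].
Congruent diagonalization of A (simultaneous row and column reduction) yields pivots -7, -10/7.
So there are 2 negative pivots.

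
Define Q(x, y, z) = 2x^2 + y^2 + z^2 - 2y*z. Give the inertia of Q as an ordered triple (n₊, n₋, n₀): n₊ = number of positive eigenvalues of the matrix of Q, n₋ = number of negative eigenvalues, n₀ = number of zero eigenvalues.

Write A = [[2, 0, 0], [0, 1, -1], [0, -1, 1]].
Row-reducing A symmetrically gives the diagonal entries 2, 1, 0.
So there are 2 positive, 1 zero pivots.

(2, 0, 1)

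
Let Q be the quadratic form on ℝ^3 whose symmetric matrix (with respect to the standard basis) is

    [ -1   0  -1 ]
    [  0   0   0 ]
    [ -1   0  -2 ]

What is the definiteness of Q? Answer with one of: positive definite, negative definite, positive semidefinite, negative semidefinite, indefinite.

negative semidefinite

Applying the same elementary operations to the rows and columns of A produces a congruent diagonal matrix with entries -1, 0, -1.
Counting signs: 2 negative, 1 zero.
Hence Q is negative semidefinite.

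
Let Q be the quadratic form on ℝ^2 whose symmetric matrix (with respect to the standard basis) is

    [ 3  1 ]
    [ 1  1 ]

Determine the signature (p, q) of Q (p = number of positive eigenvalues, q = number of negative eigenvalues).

(2, 0)

Congruent diagonalization of A (simultaneous row and column reduction) yields pivots 3, 2/3.
Counting signs: 2 positive.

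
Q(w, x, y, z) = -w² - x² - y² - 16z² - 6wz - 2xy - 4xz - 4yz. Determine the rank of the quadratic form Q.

3

The associated matrix is A = [[-1, 0, 0, -3], [0, -1, -1, -2], [0, -1, -1, -2], [-3, -2, -2, -16]].
Applying the same elementary operations to the rows and columns of A produces a congruent diagonal matrix with entries -1, -1, 0, -3.
That gives 3 negative, 1 zero pivots.
The rank is the number of nonzero pivots: 3.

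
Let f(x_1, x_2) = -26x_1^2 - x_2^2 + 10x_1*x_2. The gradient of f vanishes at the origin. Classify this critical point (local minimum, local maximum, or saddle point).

local maximum

The Hessian at the origin is H = [[-52, 10], [10, -2]].
det H = -52·-2 − (10)² = 4 > 0 and H[1,1] = -52 < 0, so H is negative definite.
Therefore the origin is a local maximum.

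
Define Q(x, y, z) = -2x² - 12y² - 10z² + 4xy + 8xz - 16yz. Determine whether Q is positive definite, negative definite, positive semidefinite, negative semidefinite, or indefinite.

The symmetric matrix of Q is A = [[-2, 2, 4], [2, -12, -8], [4, -8, -10]].
Leading principal minors: Δ_1 = -2, Δ_2 = 20, Δ_3 = -8.
The signs alternate starting with Δ_1 < 0, so by Sylvester's criterion Q is negative definite.

negative definite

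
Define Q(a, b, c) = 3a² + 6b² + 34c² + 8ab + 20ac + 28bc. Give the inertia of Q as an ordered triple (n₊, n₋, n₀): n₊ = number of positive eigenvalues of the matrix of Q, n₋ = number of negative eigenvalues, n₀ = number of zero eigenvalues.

The associated matrix is A = [[3, 4, 10], [4, 6, 14], [10, 14, 34]].
Congruent diagonalization of A (simultaneous row and column reduction) yields pivots 3, 2/3, 0.
That gives 2 positive, 1 zero pivots.

(2, 0, 1)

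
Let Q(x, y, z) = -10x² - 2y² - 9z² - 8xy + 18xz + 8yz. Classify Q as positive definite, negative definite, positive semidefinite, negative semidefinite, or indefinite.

The symmetric matrix of Q is A = [[-10, -4, 9], [-4, -2, 4], [9, 4, -9]].
Leading principal minors: Δ_1 = -10, Δ_2 = 4, Δ_3 = -2.
The signs alternate starting with Δ_1 < 0, so by Sylvester's criterion Q is negative definite.

negative definite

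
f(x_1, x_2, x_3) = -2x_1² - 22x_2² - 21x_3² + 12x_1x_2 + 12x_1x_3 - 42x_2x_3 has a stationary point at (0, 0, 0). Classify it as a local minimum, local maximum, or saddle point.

The Hessian at the origin is H = [[-4, 12, 12], [12, -44, -42], [12, -42, -42]].
Row-reducing H symmetrically gives the diagonal entries -4, -8, -3/2.
Counting signs: 3 negative.
H is negative definite, so the origin is a strict local maximum.

local maximum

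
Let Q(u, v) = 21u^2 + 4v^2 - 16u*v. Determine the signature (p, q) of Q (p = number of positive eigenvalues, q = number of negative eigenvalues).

Write A = [[21, -8], [-8, 4]].
Row-reducing A symmetrically gives the diagonal entries 21, 20/21.
Counting signs: 2 positive.

(2, 0)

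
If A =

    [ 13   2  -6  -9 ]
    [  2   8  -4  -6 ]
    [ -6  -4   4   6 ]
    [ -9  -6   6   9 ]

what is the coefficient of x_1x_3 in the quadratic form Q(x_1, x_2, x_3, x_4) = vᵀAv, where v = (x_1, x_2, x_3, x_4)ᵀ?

The coefficient of x_1x_3 is A[1,3] + A[3,1] = 2·(-6) = -12.

-12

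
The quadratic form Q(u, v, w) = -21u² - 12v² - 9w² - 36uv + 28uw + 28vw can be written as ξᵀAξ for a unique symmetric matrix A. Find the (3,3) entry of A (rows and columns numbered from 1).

-9

The coefficient of w² in Q is -9, and that is exactly A[3,3].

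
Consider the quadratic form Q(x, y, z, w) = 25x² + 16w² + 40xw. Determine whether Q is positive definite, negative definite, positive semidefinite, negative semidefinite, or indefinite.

The symmetric matrix is A = [[25, 0, 0, 20], [0, 0, 0, 0], [0, 0, 0, 0], [20, 0, 0, 16]].
Row-reducing A symmetrically gives the diagonal entries 25, 0, 0, 0.
That gives 1 positive, 3 zero pivots.
Hence Q is positive semidefinite.

positive semidefinite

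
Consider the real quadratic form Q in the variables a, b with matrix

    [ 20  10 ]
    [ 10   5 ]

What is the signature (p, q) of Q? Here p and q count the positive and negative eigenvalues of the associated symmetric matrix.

(1, 0)

Applying the same elementary operations to the rows and columns of A produces a congruent diagonal matrix with entries 20, 0.
So there are 1 positive, 1 zero pivots.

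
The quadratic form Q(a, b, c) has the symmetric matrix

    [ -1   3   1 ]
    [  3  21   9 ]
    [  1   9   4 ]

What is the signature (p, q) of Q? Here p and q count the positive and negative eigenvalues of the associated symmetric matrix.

Congruent diagonalization of A (simultaneous row and column reduction) yields pivots -1, 30, 1/5.
So there are 2 positive, 1 negative pivots.

(2, 1)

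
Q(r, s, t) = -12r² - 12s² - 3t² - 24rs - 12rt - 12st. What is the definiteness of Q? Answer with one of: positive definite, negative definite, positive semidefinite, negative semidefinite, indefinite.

The symmetric matrix is A = [[-12, -12, -6], [-12, -12, -6], [-6, -6, -3]].
Symmetric row and column elimination reduces A to a congruent diagonal form with pivots -12, 0, 0.
Counting signs: 1 negative, 2 zero.
Hence Q is negative semidefinite.

negative semidefinite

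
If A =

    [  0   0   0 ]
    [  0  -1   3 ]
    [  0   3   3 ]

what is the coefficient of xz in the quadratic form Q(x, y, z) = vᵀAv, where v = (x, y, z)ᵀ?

0

The coefficient of xz is A[1,3] + A[3,1] = 2·0 = 0.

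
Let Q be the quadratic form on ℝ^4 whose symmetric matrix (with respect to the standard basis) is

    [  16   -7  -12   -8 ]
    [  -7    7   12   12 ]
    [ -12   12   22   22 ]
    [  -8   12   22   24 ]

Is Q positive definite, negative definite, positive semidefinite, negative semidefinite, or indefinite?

Leading principal minors: Δ_1 = 16, Δ_2 = 63, Δ_3 = 90, Δ_4 = 20.
All leading principal minors are positive, so by Sylvester's criterion Q is positive definite.

positive definite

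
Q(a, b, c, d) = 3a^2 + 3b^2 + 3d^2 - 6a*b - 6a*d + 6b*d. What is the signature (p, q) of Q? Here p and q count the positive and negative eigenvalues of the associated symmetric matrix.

The symmetric matrix is A = [[3, -3, 0, -3], [-3, 3, 0, 3], [0, 0, 0, 0], [-3, 3, 0, 3]].
Congruent diagonalization of A (simultaneous row and column reduction) yields pivots 3, 0, 0, 0.
That gives 1 positive, 3 zero pivots.

(1, 0)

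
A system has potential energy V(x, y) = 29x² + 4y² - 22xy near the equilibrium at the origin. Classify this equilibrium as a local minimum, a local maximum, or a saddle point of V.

saddle point

The Hessian at the origin is H = [[58, -22], [-22, 8]].
det H = 58·8 − (-22)² = -20 < 0, so H is indefinite.
Therefore the origin is a saddle point.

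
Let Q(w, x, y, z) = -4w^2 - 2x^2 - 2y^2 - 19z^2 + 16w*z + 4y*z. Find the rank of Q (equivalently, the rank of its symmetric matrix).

The symmetric matrix is A = [[-4, 0, 0, 8], [0, -2, 0, 0], [0, 0, -2, 2], [8, 0, 2, -19]].
Congruent diagonalization of A (simultaneous row and column reduction) yields pivots -4, -2, -2, -1.
So there are 4 negative pivots.
The rank is the number of nonzero pivots: 4.

4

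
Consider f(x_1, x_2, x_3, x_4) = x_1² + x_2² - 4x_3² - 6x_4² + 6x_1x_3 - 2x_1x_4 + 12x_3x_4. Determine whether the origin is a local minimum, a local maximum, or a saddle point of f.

saddle point

The Hessian at the origin is H = [[2, 0, 6, -2], [0, 2, 0, 0], [6, 0, -8, 12], [-2, 0, 12, -12]].
Applying the same elementary operations to the rows and columns of H produces a congruent diagonal matrix with entries 2, 2, -26, -20/13.
That gives 2 positive, 2 negative pivots.
H is indefinite, so the origin is a saddle point.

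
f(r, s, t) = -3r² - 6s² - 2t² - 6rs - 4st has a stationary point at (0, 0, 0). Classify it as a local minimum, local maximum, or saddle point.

local maximum

The Hessian at the origin is H = [[-6, -6, 0], [-6, -12, -4], [0, -4, -4]].
Symmetric row and column elimination reduces H to a congruent diagonal form with pivots -6, -6, -4/3.
Counting signs: 3 negative.
H is negative definite, so the origin is a strict local maximum.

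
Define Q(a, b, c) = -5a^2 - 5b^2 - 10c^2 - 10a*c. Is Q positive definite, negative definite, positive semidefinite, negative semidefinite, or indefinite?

The symmetric matrix of Q is A = [[-5, 0, -5], [0, -5, 0], [-5, 0, -10]].
Leading principal minors: Δ_1 = -5, Δ_2 = 25, Δ_3 = -125.
The signs alternate starting with Δ_1 < 0, so by Sylvester's criterion Q is negative definite.

negative definite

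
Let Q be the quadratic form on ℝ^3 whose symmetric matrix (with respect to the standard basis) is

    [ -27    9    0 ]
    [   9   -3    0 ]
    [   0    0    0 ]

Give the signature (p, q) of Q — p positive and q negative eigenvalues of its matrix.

(0, 1)

Congruent diagonalization of A (simultaneous row and column reduction) yields pivots -27, 0, 0.
Counting signs: 1 negative, 2 zero.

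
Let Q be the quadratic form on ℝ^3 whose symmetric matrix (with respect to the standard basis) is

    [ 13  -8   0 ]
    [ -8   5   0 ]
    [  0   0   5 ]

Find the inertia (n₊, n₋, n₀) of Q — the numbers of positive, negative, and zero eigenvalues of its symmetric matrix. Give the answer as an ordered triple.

Symmetric row and column elimination reduces A to a congruent diagonal form with pivots 13, 1/13, 5.
That gives 3 positive pivots.

(3, 0, 0)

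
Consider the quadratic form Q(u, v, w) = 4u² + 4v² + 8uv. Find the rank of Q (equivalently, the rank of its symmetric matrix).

The symmetric matrix is A = [[4, 4, 0], [4, 4, 0], [0, 0, 0]].
Symmetric row and column elimination reduces A to a congruent diagonal form with pivots 4, 0, 0.
That gives 1 positive, 2 zero pivots.
The rank is the number of nonzero pivots: 1.

1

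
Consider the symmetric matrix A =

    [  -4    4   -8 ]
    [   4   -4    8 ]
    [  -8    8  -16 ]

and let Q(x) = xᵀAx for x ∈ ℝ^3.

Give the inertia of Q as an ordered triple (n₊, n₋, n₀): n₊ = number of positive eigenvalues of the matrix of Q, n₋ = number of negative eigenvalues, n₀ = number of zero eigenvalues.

(0, 1, 2)

Congruent diagonalization of A (simultaneous row and column reduction) yields pivots -4, 0, 0.
That gives 1 negative, 2 zero pivots.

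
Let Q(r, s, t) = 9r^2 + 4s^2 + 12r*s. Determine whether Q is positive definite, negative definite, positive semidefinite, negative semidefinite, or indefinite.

positive semidefinite

Write A = [[9, 6, 0], [6, 4, 0], [0, 0, 0]].
Row-reducing A symmetrically gives the diagonal entries 9, 0, 0.
So there are 1 positive, 2 zero pivots.
Hence Q is positive semidefinite.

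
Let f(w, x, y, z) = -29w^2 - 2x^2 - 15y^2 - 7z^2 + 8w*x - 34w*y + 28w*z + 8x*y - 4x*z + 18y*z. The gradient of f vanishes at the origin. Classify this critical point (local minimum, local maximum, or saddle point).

local maximum

The Hessian at the origin is H = [[-58, 8, -34, 28], [8, -4, 8, -4], [-34, 8, -30, 18], [28, -4, 18, -14]].
Applying the same elementary operations to the rows and columns of H produces a congruent diagonal matrix with entries -58, -84/29, -44/7, -5/33.
Counting signs: 4 negative.
H is negative definite, so the origin is a strict local maximum.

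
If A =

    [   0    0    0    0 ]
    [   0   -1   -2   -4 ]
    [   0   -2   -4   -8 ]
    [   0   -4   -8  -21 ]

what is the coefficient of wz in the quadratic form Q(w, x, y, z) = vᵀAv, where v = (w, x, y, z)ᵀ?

The coefficient of wz is A[1,4] + A[4,1] = 2·0 = 0.

0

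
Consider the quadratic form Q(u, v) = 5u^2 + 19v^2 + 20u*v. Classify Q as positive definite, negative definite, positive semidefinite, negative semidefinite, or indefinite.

Write A = [[5, 10], [10, 19]].
Applying the same elementary operations to the rows and columns of A produces a congruent diagonal matrix with entries 5, -1.
Counting signs: 1 positive, 1 negative.
Hence Q is indefinite.

indefinite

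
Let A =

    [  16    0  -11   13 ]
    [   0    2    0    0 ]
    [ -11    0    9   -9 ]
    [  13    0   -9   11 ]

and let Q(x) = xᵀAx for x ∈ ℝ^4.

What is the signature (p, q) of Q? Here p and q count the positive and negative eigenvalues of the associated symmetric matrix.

(4, 0)

Applying the same elementary operations to the rows and columns of A produces a congruent diagonal matrix with entries 16, 2, 23/16, 10/23.
So there are 4 positive pivots.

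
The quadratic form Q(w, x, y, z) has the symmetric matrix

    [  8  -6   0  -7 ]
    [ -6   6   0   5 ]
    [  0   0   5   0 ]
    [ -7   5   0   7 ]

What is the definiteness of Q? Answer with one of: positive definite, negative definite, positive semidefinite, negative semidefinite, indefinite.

Applying the same elementary operations to the rows and columns of A produces a congruent diagonal matrix with entries 8, 3/2, 5, 5/6.
So there are 4 positive pivots.
Hence Q is positive definite.

positive definite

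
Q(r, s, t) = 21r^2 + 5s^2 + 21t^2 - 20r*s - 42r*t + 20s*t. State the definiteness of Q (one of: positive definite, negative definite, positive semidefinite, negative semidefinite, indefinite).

The symmetric matrix is A = [[21, -10, -21], [-10, 5, 10], [-21, 10, 21]].
Symmetric row and column elimination reduces A to a congruent diagonal form with pivots 21, 5/21, 0.
That gives 2 positive, 1 zero pivots.
Hence Q is positive semidefinite.

positive semidefinite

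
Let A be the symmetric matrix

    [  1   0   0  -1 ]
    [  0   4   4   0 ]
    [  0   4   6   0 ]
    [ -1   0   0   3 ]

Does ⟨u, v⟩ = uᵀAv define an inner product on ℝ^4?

yes

Row-reducing A symmetrically gives the diagonal entries 1, 4, 2, 2.
That gives 4 positive pivots.
Hence Q is positive definite.
⟨·,·⟩ is an inner product exactly when A is positive definite.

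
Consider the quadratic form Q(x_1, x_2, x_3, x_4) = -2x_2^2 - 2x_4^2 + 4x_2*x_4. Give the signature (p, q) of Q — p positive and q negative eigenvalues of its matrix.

The associated matrix is A = [[0, 0, 0, 0], [0, -2, 0, 2], [0, 0, 0, 0], [0, 2, 0, -2]].
Row-reducing A symmetrically gives the diagonal entries 0, -2, 0, 0.
So there are 1 negative, 3 zero pivots.

(0, 1)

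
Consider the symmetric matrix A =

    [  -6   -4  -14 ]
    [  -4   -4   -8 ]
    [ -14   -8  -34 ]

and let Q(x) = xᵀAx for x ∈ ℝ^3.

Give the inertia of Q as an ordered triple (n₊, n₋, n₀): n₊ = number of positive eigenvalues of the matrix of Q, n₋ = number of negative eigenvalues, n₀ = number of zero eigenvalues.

(0, 2, 1)

Row-reducing A symmetrically gives the diagonal entries -6, -4/3, 0.
Counting signs: 2 negative, 1 zero.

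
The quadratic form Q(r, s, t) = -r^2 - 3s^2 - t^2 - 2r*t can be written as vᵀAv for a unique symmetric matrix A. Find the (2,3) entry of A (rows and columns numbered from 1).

0

The coefficient of s·t in Q is 0. For a symmetric A this equals A[2,3] + A[3,2] = 2·A[2,3].
So A[2,3] = 0/2 = 0.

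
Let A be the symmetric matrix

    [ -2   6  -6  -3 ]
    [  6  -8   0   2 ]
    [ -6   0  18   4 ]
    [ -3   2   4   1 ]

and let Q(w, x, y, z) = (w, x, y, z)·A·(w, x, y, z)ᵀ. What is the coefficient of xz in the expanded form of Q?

4

The coefficient of xz is A[2,4] + A[4,2] = 2·2 = 4.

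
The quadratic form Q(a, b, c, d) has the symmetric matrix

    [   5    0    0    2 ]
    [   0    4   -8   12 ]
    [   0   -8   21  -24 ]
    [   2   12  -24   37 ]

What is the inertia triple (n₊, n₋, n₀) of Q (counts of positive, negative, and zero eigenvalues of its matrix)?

Row-reducing A symmetrically gives the diagonal entries 5, 4, 5, 1/5.
That gives 4 positive pivots.

(4, 0, 0)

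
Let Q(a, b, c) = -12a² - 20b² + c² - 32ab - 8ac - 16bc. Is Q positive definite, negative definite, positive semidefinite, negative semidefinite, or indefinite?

indefinite

The associated matrix is A = [[-12, -16, -4], [-16, -20, -8], [-4, -8, 1]].
Symmetric row and column elimination reduces A to a congruent diagonal form with pivots -12, 4/3, -3.
So there are 1 positive, 2 negative pivots.
Hence Q is indefinite.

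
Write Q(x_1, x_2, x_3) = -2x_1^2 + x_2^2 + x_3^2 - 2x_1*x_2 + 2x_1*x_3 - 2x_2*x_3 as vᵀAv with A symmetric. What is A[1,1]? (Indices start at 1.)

-2

The coefficient of x_1^2 in Q is -2, and that is exactly A[1,1].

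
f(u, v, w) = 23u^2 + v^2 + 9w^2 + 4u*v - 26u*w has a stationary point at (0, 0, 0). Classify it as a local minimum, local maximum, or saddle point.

local minimum

The Hessian at the origin is H = [[46, 4, -26], [4, 2, 0], [-26, 0, 18]].
Row-reducing H symmetrically gives the diagonal entries 46, 38/23, 4/19.
Counting signs: 3 positive.
H is positive definite, so the origin is a strict local minimum.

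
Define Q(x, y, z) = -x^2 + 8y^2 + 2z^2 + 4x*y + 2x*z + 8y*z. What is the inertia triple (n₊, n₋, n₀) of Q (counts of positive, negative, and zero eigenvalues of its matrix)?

The associated matrix is A = [[-1, 2, 1], [2, 8, 4], [1, 4, 2]].
Applying the same elementary operations to the rows and columns of A produces a congruent diagonal matrix with entries -1, 12, 0.
That gives 1 positive, 1 negative, 1 zero pivots.

(1, 1, 1)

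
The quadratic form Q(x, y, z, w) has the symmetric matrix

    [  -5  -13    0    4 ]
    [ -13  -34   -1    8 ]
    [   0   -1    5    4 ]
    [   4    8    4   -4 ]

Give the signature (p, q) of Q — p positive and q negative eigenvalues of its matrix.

Applying the same elementary operations to the rows and columns of A produces a congruent diagonal matrix with entries -5, -1/5, 10, 12/5.
Counting signs: 2 positive, 2 negative.

(2, 2)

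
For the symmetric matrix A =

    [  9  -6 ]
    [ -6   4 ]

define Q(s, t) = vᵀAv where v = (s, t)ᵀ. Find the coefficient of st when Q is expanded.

-12

The coefficient of st is A[1,2] + A[2,1] = 2·(-6) = -12.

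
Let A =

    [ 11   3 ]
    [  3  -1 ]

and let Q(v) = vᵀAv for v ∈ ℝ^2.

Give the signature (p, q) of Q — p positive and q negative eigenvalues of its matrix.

Symmetric row and column elimination reduces A to a congruent diagonal form with pivots 11, -20/11.
That gives 1 positive, 1 negative pivots.

(1, 1)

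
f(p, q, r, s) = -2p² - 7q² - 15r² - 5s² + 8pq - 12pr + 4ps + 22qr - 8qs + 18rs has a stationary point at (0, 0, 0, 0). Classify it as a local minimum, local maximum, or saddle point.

saddle point

The Hessian at the origin is H = [[-4, 8, -12, 4], [8, -14, 22, -8], [-12, 22, -30, 18], [4, -8, 18, -10]].
An LDLᵀ factorisation of H has diagonal entries -4, 2, 4, -15.
Counting signs: 2 positive, 2 negative.
H is indefinite, so the origin is a saddle point.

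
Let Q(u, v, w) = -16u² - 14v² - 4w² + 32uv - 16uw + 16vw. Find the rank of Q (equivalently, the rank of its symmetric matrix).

The associated matrix is A = [[-16, 16, -8], [16, -14, 8], [-8, 8, -4]].
Congruent diagonalization of A (simultaneous row and column reduction) yields pivots -16, 2, 0.
Counting signs: 1 positive, 1 negative, 1 zero.
The rank is the number of nonzero pivots: 2.

2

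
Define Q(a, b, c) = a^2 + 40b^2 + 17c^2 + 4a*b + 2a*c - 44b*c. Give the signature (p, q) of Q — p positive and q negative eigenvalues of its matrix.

(2, 0)

The associated matrix is A = [[1, 2, 1], [2, 40, -22], [1, -22, 17]].
Row-reducing A symmetrically gives the diagonal entries 1, 36, 0.
Counting signs: 2 positive, 1 zero.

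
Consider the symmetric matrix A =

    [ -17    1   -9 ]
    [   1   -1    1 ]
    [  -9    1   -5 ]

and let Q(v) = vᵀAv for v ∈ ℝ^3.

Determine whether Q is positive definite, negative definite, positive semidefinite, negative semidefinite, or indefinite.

Congruent diagonalization of A (simultaneous row and column reduction) yields pivots -17, -16/17, 0.
Counting signs: 2 negative, 1 zero.
Hence Q is negative semidefinite.

negative semidefinite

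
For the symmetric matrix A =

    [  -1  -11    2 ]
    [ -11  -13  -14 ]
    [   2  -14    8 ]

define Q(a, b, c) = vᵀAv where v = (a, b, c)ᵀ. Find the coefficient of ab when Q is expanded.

The coefficient of ab is A[1,2] + A[2,1] = 2·(-11) = -22.

-22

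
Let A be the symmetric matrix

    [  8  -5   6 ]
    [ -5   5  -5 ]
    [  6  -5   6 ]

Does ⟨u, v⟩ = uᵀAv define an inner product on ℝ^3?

Congruent diagonalization of A (simultaneous row and column reduction) yields pivots 8, 15/8, 2/3.
Counting signs: 3 positive.
Hence Q is positive definite.
⟨·,·⟩ is an inner product exactly when A is positive definite.

yes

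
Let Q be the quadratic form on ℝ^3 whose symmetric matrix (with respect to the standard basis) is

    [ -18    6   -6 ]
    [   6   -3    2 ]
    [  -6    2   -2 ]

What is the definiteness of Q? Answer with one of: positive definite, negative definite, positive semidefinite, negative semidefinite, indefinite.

negative semidefinite

Symmetric row and column elimination reduces A to a congruent diagonal form with pivots -18, -1, 0.
So there are 2 negative, 1 zero pivots.
Hence Q is negative semidefinite.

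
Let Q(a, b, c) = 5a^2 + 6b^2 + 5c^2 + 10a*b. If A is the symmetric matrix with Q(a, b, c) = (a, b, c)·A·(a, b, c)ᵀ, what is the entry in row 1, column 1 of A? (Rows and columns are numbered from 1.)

The coefficient of a^2 in Q is 5, and that is exactly A[1,1].

5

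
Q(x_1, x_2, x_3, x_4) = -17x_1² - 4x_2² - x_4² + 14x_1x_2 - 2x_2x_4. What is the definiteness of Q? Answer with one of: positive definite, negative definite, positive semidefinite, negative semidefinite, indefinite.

The associated matrix is A = [[-17, 7, 0, 0], [7, -4, 0, -1], [0, 0, 0, 0], [0, -1, 0, -1]].
Row-reducing A symmetrically gives the diagonal entries -17, -19/17, 0, -2/19.
That gives 3 negative, 1 zero pivots.
Hence Q is negative semidefinite.

negative semidefinite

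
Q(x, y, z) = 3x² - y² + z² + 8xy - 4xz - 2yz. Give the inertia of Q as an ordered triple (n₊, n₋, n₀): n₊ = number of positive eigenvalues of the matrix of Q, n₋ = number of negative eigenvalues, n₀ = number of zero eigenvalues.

The associated matrix is A = [[3, 4, -2], [4, -1, -1], [-2, -1, 1]].
An LDLᵀ factorisation of A has diagonal entries 3, -19/3, 2/19.
Counting signs: 2 positive, 1 negative.

(2, 1, 0)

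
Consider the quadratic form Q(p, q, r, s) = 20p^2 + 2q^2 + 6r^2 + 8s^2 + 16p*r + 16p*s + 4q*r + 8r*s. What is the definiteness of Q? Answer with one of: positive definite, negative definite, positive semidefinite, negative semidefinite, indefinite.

positive definite

The associated matrix is A = [[20, 0, 8, 8], [0, 2, 2, 0], [8, 2, 6, 4], [8, 0, 4, 8]].
An LDLᵀ factorisation of A has diagonal entries 20, 2, 4/5, 4.
So there are 4 positive pivots.
Hence Q is positive definite.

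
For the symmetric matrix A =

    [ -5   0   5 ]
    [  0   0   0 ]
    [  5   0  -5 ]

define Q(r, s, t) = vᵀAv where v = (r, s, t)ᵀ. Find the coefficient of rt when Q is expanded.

The coefficient of rt is A[1,3] + A[3,1] = 2·5 = 10.

10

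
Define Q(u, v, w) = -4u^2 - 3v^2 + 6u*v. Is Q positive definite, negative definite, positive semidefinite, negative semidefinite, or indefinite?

negative semidefinite

The associated matrix is A = [[-4, 3, 0], [3, -3, 0], [0, 0, 0]].
Symmetric row and column elimination reduces A to a congruent diagonal form with pivots -4, -3/4, 0.
So there are 2 negative, 1 zero pivots.
Hence Q is negative semidefinite.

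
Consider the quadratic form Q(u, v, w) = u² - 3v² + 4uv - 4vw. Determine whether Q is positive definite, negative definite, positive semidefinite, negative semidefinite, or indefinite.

The symmetric matrix is A = [[1, 2, 0], [2, -3, -2], [0, -2, 0]].
Row-reducing A symmetrically gives the diagonal entries 1, -7, 4/7.
So there are 2 positive, 1 negative pivots.
Hence Q is indefinite.

indefinite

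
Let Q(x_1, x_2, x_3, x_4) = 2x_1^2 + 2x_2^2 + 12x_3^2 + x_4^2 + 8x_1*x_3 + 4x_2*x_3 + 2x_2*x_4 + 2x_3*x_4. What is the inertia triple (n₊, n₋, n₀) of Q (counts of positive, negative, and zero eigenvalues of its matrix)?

Write A = [[2, 0, 4, 0], [0, 2, 2, 1], [4, 2, 12, 1], [0, 1, 1, 1]].
Symmetric row and column elimination reduces A to a congruent diagonal form with pivots 2, 2, 2, 1/2.
That gives 4 positive pivots.

(4, 0, 0)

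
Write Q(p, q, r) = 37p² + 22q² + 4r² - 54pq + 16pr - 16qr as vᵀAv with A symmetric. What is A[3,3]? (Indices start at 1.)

4

The coefficient of r² in Q is 4, and that is exactly A[3,3].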